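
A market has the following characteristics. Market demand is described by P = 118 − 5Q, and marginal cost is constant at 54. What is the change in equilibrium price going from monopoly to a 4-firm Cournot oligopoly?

Equilibrium price falls by 19.2

The monopolist equates marginal revenue to marginal cost: 118 − 10Q = 54, so Q = 6.4. From demand, P = 86.
In a 4-firm Cournot equilibrium, symmetry and the first-order condition give q = (118 − 54)/(25) = 2.56. So Q = 10.24 and P = 66.8.
Change in equilibrium price: 66.8 − 86 = −19.2.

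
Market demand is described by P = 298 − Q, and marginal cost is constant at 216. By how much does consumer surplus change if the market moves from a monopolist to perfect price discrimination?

A monopolist chooses Q where MR = MC. MR = 298 − 2Q; setting this equal to 216 gives Q = 41 and P = 257.
CS = ½·(298 − 257)·41 = 840.5.
Under first-degree price discrimination the firm charges each unit its demand price and produces up to where P = MC, i.e. Q = 82. Consumer surplus is zero; producer surplus equals total surplus.
CS = 0.
Change in consumer surplus: 0 − 840.5 = −840.5.

Consumer surplus falls by 840.5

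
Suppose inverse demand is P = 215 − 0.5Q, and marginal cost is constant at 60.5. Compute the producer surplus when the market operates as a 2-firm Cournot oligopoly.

In a 2-firm Cournot equilibrium, symmetry and the first-order condition give q = (215 − 60.5)/(1.5) = 103. So Q = 206 and P = 112.
PS = (112 − 60.5)·206 = 10609.

PS = 10609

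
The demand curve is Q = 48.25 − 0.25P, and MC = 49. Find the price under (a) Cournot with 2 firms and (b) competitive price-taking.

Cournot: P = 97; Competition: P = 49

Inverting demand: P = 193 − 4Q.
Cournot with 2 identical firms: the symmetric best-response condition is 193 − 12q = 49. Each firm produces q = 12, total output Q = 24, price P = 97.
Under competition P = MC = 49, so Q = (193 − 49)/4 = 36.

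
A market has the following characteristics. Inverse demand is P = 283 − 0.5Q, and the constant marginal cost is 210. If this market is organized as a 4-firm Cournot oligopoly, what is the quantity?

Q = 116.8

With 4 symmetric Cournot firms, each firm's FOC gives 283 − 2.5q = 210, so q = 29.2, Q = 4·29.2 = 116.8, and P = 224.6.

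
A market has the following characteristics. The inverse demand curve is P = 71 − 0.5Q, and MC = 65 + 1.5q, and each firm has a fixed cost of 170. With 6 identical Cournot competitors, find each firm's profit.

With 6 symmetric Cournot firms, each firm's FOC gives 71 − 3.5q = 65 + 1.5q, so q = 1.2, Q = 6·1.2 = 7.2, and P = 67.4.
Each firm's profit = 67.4·1.2 − (65·1.2 + ½·1.5·1.2²) − 170 = −168.2.

π_i = −168.2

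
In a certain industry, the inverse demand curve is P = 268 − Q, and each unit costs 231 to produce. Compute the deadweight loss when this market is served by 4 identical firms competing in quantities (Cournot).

DWL = 27.38

Under competition P = MC = 231, so Q = (268 − 231)/1 = 37.
In a 4-firm Cournot equilibrium, symmetry and the first-order condition give q = (268 − 231)/(5) = 7.4. So Q = 29.6 and P = 238.4.
DWL is the triangle between Q = 29.6 and Q = 37: ½·(37 − 29.6)·(238.4 − 231) = 27.38.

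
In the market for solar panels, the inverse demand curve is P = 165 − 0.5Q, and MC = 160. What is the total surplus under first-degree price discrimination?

TS = 25

A perfectly discriminating monopolist sells every unit with P(Q) ≥ MC(Q), so output equals the competitive quantity Q = 10. Each buyer pays their reservation price, so CS = 0 and the firm captures all surplus.
TS = 25 (equal to competitive TS).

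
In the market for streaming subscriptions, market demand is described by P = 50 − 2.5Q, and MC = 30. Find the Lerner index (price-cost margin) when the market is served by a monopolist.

A monopolist chooses Q where MR = MC. MR = 50 − 5Q; setting this equal to 30 gives Q = 4 and P = 40.
Lerner index = (P − MC)/P = (40 − 30)/40 = 0.25.

Lerner index = 0.25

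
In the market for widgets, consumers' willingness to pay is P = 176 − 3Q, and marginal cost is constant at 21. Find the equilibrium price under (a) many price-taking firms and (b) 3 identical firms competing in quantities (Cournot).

Competitive firms price at marginal cost: P = 21, giving Q = 155/3.
With 3 symmetric Cournot firms, each firm's FOC gives 176 − 12q = 21, so q = 155/12, Q = 3·155/12 = 38.75, and P = 59.75.

Competition: P = 21; Cournot: P = 59.75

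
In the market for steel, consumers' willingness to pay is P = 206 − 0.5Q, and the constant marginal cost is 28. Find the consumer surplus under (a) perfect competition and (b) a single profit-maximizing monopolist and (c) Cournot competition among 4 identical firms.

Under competition P = MC = 28, so Q = (206 − 28)/0.5 = 356.
CS = ½·(206 − 28)·356 = 31684.
A monopolist chooses Q where MR = MC. MR = 206 − Q; setting this equal to 28 gives Q = 178 and P = 117.
CS = ½·(206 − 117)·178 = 7921.
With 4 symmetric Cournot firms, each firm's FOC gives 206 − 2.5q = 28, so q = 71.2, Q = 4·71.2 = 284.8, and P = 63.6.
CS = ½·(206 − 63.6)·284.8 = 20277.76.

Competition: CS = 31684; Monopoly: CS = 7921; Cournot: CS = 20277.76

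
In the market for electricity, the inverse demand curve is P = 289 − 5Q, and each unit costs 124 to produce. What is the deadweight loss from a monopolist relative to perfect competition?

Perfect competition: P = MC = 124, so 289 − 5Q = 124 and Q = 33.
A monopolist chooses Q where MR = MC. MR = 289 − 10Q; setting this equal to 124 gives Q = 16.5 and P = 206.5.
DWL is the triangle between Q = 16.5 and Q = 33: ½·(33 − 16.5)·(206.5 − 124) = 680.625.

DWL = 680.625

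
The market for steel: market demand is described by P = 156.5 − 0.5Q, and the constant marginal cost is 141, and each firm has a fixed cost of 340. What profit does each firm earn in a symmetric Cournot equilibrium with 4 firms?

Cournot with 4 identical firms: the symmetric best-response condition is 156.5 − 2.5q = 141. Each firm produces q = 6.2, total output Q = 24.8, price P = 144.1.
Each firm's profit = (144.1 − 141)·6.2 − 340 = −320.78.

π_i = −320.78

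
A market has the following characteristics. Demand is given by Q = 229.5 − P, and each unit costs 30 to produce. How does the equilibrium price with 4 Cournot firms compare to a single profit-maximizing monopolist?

Cournot: P = 69.9; Monopoly: P = 129.75

Inverting demand: P = 229.5 − Q.
With 4 symmetric Cournot firms, each firm's FOC gives 229.5 − 5q = 30, so q = 39.9, Q = 4·39.9 = 159.6, and P = 69.9.
The monopolist equates marginal revenue to marginal cost: 229.5 − 2Q = 30, so Q = 99.75. From demand, P = 129.75.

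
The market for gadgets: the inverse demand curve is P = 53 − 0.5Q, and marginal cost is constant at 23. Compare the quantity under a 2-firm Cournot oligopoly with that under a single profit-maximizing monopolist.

Cournot: Q = 40; Monopoly: Q = 30

Cournot with 2 identical firms: the symmetric best-response condition is 53 − 1.5q = 23. Each firm produces q = 20, total output Q = 40, price P = 33.
The monopolist equates marginal revenue to marginal cost: 53 − Q = 23, so Q = 30. From demand, P = 38.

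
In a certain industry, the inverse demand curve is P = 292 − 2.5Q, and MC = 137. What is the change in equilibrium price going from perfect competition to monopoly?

Perfect competition: P = MC = 137, so 292 − 2.5Q = 137 and Q = 62.
The monopolist equates marginal revenue to marginal cost: 292 − 5Q = 137, so Q = 31. From demand, P = 214.5.
Change in equilibrium price: 214.5 − 137 = 77.5.

P rises by 77.5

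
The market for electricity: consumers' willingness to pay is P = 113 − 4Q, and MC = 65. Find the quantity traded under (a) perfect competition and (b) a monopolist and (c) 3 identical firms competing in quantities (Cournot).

Competition: Q = 12; Monopoly: Q = 6; Cournot: Q = 9

Competitive firms price at marginal cost: P = 65, giving Q = 12.
The monopolist equates marginal revenue to marginal cost: 113 − 8Q = 65, so Q = 6. From demand, P = 89.
With 3 symmetric Cournot firms, each firm's FOC gives 113 − 16q = 65, so q = 3, Q = 3·3 = 9, and P = 77.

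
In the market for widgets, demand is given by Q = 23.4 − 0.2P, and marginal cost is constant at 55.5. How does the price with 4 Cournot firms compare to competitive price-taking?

Cournot: P = 67.8; Competition: P = 55.5

Inverting demand: P = 117 − 5Q.
With 4 symmetric Cournot firms, each firm's FOC gives 117 − 25q = 55.5, so q = 2.46, Q = 4·2.46 = 9.84, and P = 67.8.
Perfect competition: P = MC = 55.5, so 117 − 5Q = 55.5 and Q = 12.3.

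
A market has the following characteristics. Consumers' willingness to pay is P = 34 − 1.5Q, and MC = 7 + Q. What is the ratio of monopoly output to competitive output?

Q_m/Q_c = 0.625

A monopolist chooses Q where MR = MC. MR = 34 − 3Q; setting this equal to 7 + Q gives Q = 6.75 and P = 23.875.
Competitive equilibrium sets price equal to marginal cost: 34 − 1.5Q = 7 + Q, so Q = 10.8 and P = 17.8.
Ratio Q_m/Q_c = 6.75/10.8 = 0.625.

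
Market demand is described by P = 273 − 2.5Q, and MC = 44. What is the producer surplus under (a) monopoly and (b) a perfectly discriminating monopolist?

Monopoly sets MR = MC: 273 − 5Q = 44 ⇒ Q = 45.8, P = 273 − 2.5·45.8 = 158.5.
PS = (158.5 − 44)·45.8 = 5244.1.
A perfectly discriminating monopolist sells every unit with P(Q) ≥ MC(Q), so output equals the competitive quantity Q = 91.6. Each buyer pays their reservation price, so CS = 0 and the firm captures all surplus.
PS = ½·(273 − 44)·91.6 = 10488.2.

Monopoly: PS = 5244.1; Perfect PD: PS = 10488.2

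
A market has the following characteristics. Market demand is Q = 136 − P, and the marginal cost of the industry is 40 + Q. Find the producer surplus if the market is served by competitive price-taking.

PS = 1152

Inverting demand: P = 136 − Q.
Under competition P = MC: 136 − Q = 40 + Q ⇒ Q = 48, P = 88.
PS = P·Q − VC(Q) = 88·48 − (40·48 + ½·1·48²) = 1152.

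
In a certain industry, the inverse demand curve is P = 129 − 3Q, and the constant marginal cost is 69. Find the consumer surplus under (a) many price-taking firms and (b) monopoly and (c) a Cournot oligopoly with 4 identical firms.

Under competition P = MC = 69, so Q = (129 − 69)/3 = 20.
CS = ½·(129 − 69)·20 = 600.
A monopolist chooses Q where MR = MC. MR = 129 − 6Q; setting this equal to 69 gives Q = 10 and P = 99.
CS = ½·(129 − 99)·10 = 150.
Cournot with 4 identical firms: the symmetric best-response condition is 129 − 15q = 69. Each firm produces q = 4, total output Q = 16, price P = 81.
CS = ½·(129 − 81)·16 = 384.

Competition: CS = 600; Monopoly: CS = 150; Cournot: CS = 384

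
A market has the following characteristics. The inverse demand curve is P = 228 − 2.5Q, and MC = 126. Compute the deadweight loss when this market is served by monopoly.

Perfect competition: P = MC = 126, so 228 − 2.5Q = 126 and Q = 40.8.
The monopolist equates marginal revenue to marginal cost: 228 − 5Q = 126, so Q = 20.4. From demand, P = 177.
DWL is the triangle between Q = 20.4 and Q = 40.8: ½·(40.8 − 20.4)·(177 − 126) = 520.2.

DWL = 520.2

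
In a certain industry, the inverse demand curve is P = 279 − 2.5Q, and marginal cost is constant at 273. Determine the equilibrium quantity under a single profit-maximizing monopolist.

A monopolist chooses Q where MR = MC. MR = 279 − 5Q; setting this equal to 273 gives Q = 1.2 and P = 276.

Q = 1.2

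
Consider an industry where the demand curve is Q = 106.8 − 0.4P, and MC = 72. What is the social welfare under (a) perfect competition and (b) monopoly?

Competition: TS = 7605; Monopoly: TS = 5703.75

Inverting demand: P = 267 − 2.5Q.
Under competition P = MC = 72, so Q = (267 − 72)/2.5 = 78.
CS = ½·(267 − 72)·78 = 7605; PS = (72 − 72)·78 = 0; TS = 7605.
Monopoly sets MR = MC: 267 − 5Q = 72 ⇒ Q = 39, P = 267 − 2.5·39 = 169.5.
CS = ½·(267 − 169.5)·39 = 1901.25; PS = (169.5 − 72)·39 = 3802.5; TS = 5703.75.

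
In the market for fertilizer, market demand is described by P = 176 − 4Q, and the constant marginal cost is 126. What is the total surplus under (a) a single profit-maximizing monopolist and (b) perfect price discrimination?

Monopoly: TS = 234.375; Perfect PD: TS = 312.5

Monopoly sets MR = MC: 176 − 8Q = 126 ⇒ Q = 6.25, P = 176 − 4·6.25 = 151.
CS = ½·(176 − 151)·6.25 = 78.125; PS = (151 − 126)·6.25 = 156.25; TS = 234.375.
Under first-degree price discrimination the firm charges each unit its demand price and produces up to where P = MC, i.e. Q = 12.5. Consumer surplus is zero; producer surplus equals total surplus.
TS = 312.5 (equal to competitive TS).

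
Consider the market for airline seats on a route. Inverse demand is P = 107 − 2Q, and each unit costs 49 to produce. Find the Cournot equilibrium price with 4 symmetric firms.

P = 60.6

With 4 symmetric Cournot firms, each firm's FOC gives 107 − 10q = 49, so q = 5.8, Q = 4·5.8 = 23.2, and P = 60.6.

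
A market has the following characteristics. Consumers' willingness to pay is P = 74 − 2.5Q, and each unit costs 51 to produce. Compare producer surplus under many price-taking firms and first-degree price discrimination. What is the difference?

Competitive firms price at marginal cost: P = 51, giving Q = 9.2.
PS = (51 − 51)·9.2 = 0.
Under first-degree price discrimination the firm charges each unit its demand price and produces up to where P = MC, i.e. Q = 9.2. Consumer surplus is zero; producer surplus equals total surplus.
PS = ½·(74 − 51)·9.2 = 105.8.
Change in producer surplus: 105.8 − 0 = 105.8.

Producer surplus rises by 105.8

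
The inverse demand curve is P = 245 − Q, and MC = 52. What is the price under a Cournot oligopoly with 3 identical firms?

P = 100.25

With 3 symmetric Cournot firms, each firm's FOC gives 245 − 4q = 52, so q = 48.25, Q = 3·48.25 = 144.75, and P = 100.25.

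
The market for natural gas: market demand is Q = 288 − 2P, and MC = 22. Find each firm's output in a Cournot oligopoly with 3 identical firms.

Inverting demand: P = 144 − 0.5Q.
In a 3-firm Cournot equilibrium, symmetry and the first-order condition give q = (144 − 22)/(2) = 61. So Q = 183 and P = 52.5.

q_i = 61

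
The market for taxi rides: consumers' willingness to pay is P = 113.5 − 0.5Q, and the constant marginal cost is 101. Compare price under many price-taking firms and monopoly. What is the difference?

Under competition P = MC = 101, so Q = (113.5 − 101)/0.5 = 25.
A monopolist chooses Q where MR = MC. MR = 113.5 − Q; setting this equal to 101 gives Q = 12.5 and P = 107.25.
Change in price: 107.25 − 101 = 6.25.

P rises by 6.25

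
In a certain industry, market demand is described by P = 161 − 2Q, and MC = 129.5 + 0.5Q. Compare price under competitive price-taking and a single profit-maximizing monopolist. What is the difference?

Price rises by 11.2

Competitive equilibrium sets price equal to marginal cost: 161 − 2Q = 129.5 + 0.5Q, so Q = 12.6 and P = 135.8.
A monopolist chooses Q where MR = MC. MR = 161 − 4Q; setting this equal to 129.5 + 0.5Q gives Q = 7 and P = 147.
Change in price: 147 − 135.8 = 11.2.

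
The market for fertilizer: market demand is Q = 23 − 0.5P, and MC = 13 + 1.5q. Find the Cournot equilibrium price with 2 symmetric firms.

Inverting demand: P = 46 − 2Q.
Cournot with 2 identical firms: the symmetric best-response condition is 46 − 6q = 13 + 1.5q. Each firm produces q = 4.4, total output Q = 8.8, price P = 28.4.

P = 28.4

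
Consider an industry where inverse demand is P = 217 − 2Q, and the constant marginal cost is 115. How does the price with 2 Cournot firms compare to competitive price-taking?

In a 2-firm Cournot equilibrium, symmetry and the first-order condition give q = (217 − 115)/(6) = 17. So Q = 34 and P = 149.
Under competition P = MC = 115, so Q = (217 − 115)/2 = 51.

Cournot: P = 149; Competition: P = 115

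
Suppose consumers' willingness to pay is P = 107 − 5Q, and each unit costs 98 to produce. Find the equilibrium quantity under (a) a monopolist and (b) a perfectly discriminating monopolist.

The monopolist equates marginal revenue to marginal cost: 107 − 10Q = 98, so Q = 0.9. From demand, P = 102.5.
With perfect price discrimination, output is the efficient level Q = 1.8 (where demand meets MC), but every buyer pays their willingness to pay: CS = 0 and PS = total surplus.

Monopoly: Q = 0.9; Perfect PD: Q = 1.8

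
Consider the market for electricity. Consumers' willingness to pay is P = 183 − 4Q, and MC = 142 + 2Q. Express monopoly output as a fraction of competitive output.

Monopoly sets MR = MC: 183 − 8Q = 142 + 2Q ⇒ Q = 4.1, P = 183 − 4·4.1 = 166.6.
Under competition P = MC: 183 − 4Q = 142 + 2Q ⇒ Q = 41/6, P = 467/3.
Ratio Q_m/Q_c = 4.1/(41/6) = 0.6.

Q_m/Q_c = 0.6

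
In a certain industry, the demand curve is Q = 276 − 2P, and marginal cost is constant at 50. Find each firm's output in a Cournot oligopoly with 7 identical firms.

Inverting demand: P = 138 − 0.5Q.
Cournot with 7 identical firms: the symmetric best-response condition is 138 − 4q = 50. Each firm produces q = 22, total output Q = 154, price P = 61.

q_i = 22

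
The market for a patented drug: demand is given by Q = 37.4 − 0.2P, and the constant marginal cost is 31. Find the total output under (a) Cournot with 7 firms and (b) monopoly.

Inverting demand: P = 187 − 5Q.
Cournot with 7 identical firms: the symmetric best-response condition is 187 − 40q = 31. Each firm produces q = 3.9, total output Q = 27.3, price P = 50.5.
Monopoly sets MR = MC: 187 − 10Q = 31 ⇒ Q = 15.6, P = 187 − 5·15.6 = 109.

Cournot: Q = 27.3; Monopoly: Q = 15.6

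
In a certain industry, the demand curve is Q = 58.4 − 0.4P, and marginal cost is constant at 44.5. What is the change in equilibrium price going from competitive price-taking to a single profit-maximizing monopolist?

P rises by 50.75

Inverting demand: P = 146 − 2.5Q.
Perfect competition: P = MC = 44.5, so 146 − 2.5Q = 44.5 and Q = 40.6.
A monopolist chooses Q where MR = MC. MR = 146 − 5Q; setting this equal to 44.5 gives Q = 20.3 and P = 95.25.
Change in equilibrium price: 95.25 − 44.5 = 50.75.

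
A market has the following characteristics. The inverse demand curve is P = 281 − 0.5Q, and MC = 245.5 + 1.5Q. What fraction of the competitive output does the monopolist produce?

Q_m/Q_c = 0.8

The monopolist equates marginal revenue to marginal cost: 281 − Q = 245.5 + 1.5Q, so Q = 14.2. From demand, P = 273.9.
Under competition P = MC: 281 − 0.5Q = 245.5 + 1.5Q ⇒ Q = 17.75, P = 272.125.
Ratio Q_m/Q_c = 14.2/17.75 = 0.8.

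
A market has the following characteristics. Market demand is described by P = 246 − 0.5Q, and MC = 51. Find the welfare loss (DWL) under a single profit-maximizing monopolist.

Competitive firms price at marginal cost: P = 51, giving Q = 390.
Monopoly sets MR = MC: 246 − Q = 51 ⇒ Q = 195, P = 246 − 0.5·195 = 148.5.
DWL is the triangle between Q = 195 and Q = 390: ½·(390 − 195)·(148.5 − 51) = 9506.25.

DWL = 9506.25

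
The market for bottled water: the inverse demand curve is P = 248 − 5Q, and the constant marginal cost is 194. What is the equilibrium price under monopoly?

A monopolist chooses Q where MR = MC. MR = 248 − 10Q; setting this equal to 194 gives Q = 5.4 and P = 221.

P = 221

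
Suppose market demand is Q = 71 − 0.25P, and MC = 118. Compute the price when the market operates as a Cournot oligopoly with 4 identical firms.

P = 151.2

Inverting demand: P = 284 − 4Q.
In a 4-firm Cournot equilibrium, symmetry and the first-order condition give q = (284 − 118)/(20) = 8.3. So Q = 33.2 and P = 151.2.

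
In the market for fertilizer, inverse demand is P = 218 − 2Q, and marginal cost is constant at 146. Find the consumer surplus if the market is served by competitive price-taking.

Competitive firms price at marginal cost: P = 146, giving Q = 36.
CS = ½·(218 − 146)·36 = 1296.

CS = 1296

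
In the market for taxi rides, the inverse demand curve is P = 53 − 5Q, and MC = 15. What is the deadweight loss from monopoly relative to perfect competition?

DWL = 36.1

Perfect competition: P = MC = 15, so 53 − 5Q = 15 and Q = 7.6.
Monopoly sets MR = MC: 53 − 10Q = 15 ⇒ Q = 3.8, P = 53 − 5·3.8 = 34.
DWL is the triangle between Q = 3.8 and Q = 7.6: ½·(7.6 − 3.8)·(34 − 15) = 36.1.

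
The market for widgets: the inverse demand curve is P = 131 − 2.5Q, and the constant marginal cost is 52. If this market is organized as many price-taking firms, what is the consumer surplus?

Competitive firms price at marginal cost: P = 52, giving Q = 31.6.
CS = ½·(131 − 52)·31.6 = 1248.2.

CS = 1248.2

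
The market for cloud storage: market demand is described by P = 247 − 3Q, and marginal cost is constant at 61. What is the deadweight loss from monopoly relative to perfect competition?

Under competition P = MC = 61, so Q = (247 − 61)/3 = 62.
A monopolist chooses Q where MR = MC. MR = 247 − 6Q; setting this equal to 61 gives Q = 31 and P = 154.
DWL is the triangle between Q = 31 and Q = 62: ½·(62 − 31)·(154 − 61) = 1441.5.

DWL = 1441.5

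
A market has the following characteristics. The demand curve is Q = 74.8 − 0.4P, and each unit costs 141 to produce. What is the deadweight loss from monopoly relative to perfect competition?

Inverting demand: P = 187 − 2.5Q.
Under competition P = MC = 141, so Q = (187 − 141)/2.5 = 18.4.
A monopolist chooses Q where MR = MC. MR = 187 − 5Q; setting this equal to 141 gives Q = 9.2 and P = 164.
DWL is the triangle between Q = 9.2 and Q = 18.4: ½·(18.4 − 9.2)·(164 − 141) = 105.8.

DWL = 105.8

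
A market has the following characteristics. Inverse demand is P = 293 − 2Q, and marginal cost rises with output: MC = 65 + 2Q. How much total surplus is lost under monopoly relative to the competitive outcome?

DWL = 722

Competitive equilibrium sets price equal to marginal cost: 293 − 2Q = 65 + 2Q, so Q = 57 and P = 179.
A monopolist chooses Q where MR = MC. MR = 293 − 4Q; setting this equal to 65 + 2Q gives Q = 38 and P = 217.
CS = ½·(293 − 179)·57 = 3249; PS = (179·57 − 65·57 − ½·2·57²) = 3249; TS = 6498.
CS = ½·(293 − 217)·38 = 1444; PS = (217·38 − 65·38 − ½·2·38²) = 4332; TS = 5776.
DWL = 6498 − 5776 = 722.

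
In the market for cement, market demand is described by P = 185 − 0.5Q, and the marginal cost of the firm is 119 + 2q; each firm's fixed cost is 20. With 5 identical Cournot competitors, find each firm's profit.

Cournot with 5 identical firms: the symmetric best-response condition is 185 − 3q = 119 + 2q. Each firm produces q = 13.2, total output Q = 66, price P = 152.
Each firm's profit = 152·13.2 − (119·13.2 + ½·2·13.2²) − 20 = 241.36.

π_i = 241.36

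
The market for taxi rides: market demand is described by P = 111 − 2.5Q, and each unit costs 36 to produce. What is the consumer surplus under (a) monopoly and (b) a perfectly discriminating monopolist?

A monopolist chooses Q where MR = MC. MR = 111 − 5Q; setting this equal to 36 gives Q = 15 and P = 73.5.
CS = ½·(111 − 73.5)·15 = 281.25.
With perfect price discrimination, output is the efficient level Q = 30 (where demand meets MC), but every buyer pays their willingness to pay: CS = 0 and PS = total surplus.
CS = 0.

Monopoly: CS = 281.25; Perfect PD: CS = 0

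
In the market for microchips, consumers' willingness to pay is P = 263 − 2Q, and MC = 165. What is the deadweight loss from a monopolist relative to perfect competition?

Perfect competition: P = MC = 165, so 263 − 2Q = 165 and Q = 49.
Monopoly sets MR = MC: 263 − 4Q = 165 ⇒ Q = 24.5, P = 263 − 2·24.5 = 214.
DWL is the triangle between Q = 24.5 and Q = 49: ½·(49 − 24.5)·(214 − 165) = 600.25.

DWL = 600.25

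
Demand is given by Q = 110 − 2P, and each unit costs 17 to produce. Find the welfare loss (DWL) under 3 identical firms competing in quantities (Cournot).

DWL = 90.25

Inverting demand: P = 55 − 0.5Q.
Competitive firms price at marginal cost: P = 17, giving Q = 76.
Cournot with 3 identical firms: the symmetric best-response condition is 55 − 2q = 17. Each firm produces q = 19, total output Q = 57, price P = 26.5.
DWL is the triangle between Q = 57 and Q = 76: ½·(76 − 57)·(26.5 − 17) = 90.25.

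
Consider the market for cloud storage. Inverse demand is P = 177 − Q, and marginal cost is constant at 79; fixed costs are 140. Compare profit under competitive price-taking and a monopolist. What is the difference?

Under competition P = MC = 79, so Q = (177 − 79)/1 = 98.
Profit = (79 − 79)·98 − 140 = −140.
The monopolist equates marginal revenue to marginal cost: 177 − 2Q = 79, so Q = 49. From demand, P = 128.
Profit = (128 − 79)·49 − 140 = 2261.
Change in profit: 2261 − −140 = 2401.

Profit rises by 2401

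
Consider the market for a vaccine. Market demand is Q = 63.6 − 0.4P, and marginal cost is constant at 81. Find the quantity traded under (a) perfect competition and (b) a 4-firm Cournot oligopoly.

Inverting demand: P = 159 − 2.5Q.
Under competition P = MC = 81, so Q = (159 − 81)/2.5 = 31.2.
In a 4-firm Cournot equilibrium, symmetry and the first-order condition give q = (159 − 81)/(12.5) = 6.24. So Q = 24.96 and P = 96.6.

Competition: Q = 31.2; Cournot: Q = 24.96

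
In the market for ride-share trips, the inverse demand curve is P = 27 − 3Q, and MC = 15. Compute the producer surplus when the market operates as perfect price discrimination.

With perfect price discrimination, output is the efficient level Q = 4 (where demand meets MC), but every buyer pays their willingness to pay: CS = 0 and PS = total surplus.
PS = ½·(27 − 15)·4 = 24.

PS = 24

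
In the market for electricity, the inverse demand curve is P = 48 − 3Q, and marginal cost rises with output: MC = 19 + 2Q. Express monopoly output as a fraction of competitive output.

The monopolist equates marginal revenue to marginal cost: 48 − 6Q = 19 + 2Q, so Q = 3.625. From demand, P = 37.125.
Competitive equilibrium sets price equal to marginal cost: 48 − 3Q = 19 + 2Q, so Q = 5.8 and P = 30.6.
Ratio Q_m/Q_c = 3.625/5.8 = 0.625.

Q_m/Q_c = 0.625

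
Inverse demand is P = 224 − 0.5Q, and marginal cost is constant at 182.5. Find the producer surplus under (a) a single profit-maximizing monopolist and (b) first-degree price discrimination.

The monopolist equates marginal revenue to marginal cost: 224 − Q = 182.5, so Q = 41.5. From demand, P = 203.25.
PS = (203.25 − 182.5)·41.5 = 861.125.
With perfect price discrimination, output is the efficient level Q = 83 (where demand meets MC), but every buyer pays their willingness to pay: CS = 0 and PS = total surplus.
PS = ½·(224 − 182.5)·83 = 1722.25.

Monopoly: PS = 861.125; Perfect PD: PS = 1722.25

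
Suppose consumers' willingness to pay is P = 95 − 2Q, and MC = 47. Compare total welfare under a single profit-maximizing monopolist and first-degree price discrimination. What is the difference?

The monopolist equates marginal revenue to marginal cost: 95 − 4Q = 47, so Q = 12. From demand, P = 71.
CS = ½·(95 − 71)·12 = 144; PS = (71 − 47)·12 = 288; TS = 432.
A perfectly discriminating monopolist sells every unit with P(Q) ≥ MC(Q), so output equals the competitive quantity Q = 24. Each buyer pays their reservation price, so CS = 0 and the firm captures all surplus.
TS = 576 (equal to competitive TS).
Change in total welfare: 576 − 432 = 144.

Total welfare rises by 144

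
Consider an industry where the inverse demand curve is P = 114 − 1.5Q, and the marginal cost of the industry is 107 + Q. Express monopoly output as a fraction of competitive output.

Q_m/Q_c = 0.625

Monopoly sets MR = MC: 114 − 3Q = 107 + Q ⇒ Q = 1.75, P = 114 − 1.5·1.75 = 111.375.
Under competition P = MC: 114 − 1.5Q = 107 + Q ⇒ Q = 2.8, P = 109.8.
Ratio Q_m/Q_c = 1.75/2.8 = 0.625.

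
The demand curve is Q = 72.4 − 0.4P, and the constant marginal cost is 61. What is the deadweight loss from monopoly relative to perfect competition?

Inverting demand: P = 181 − 2.5Q.
Under competition P = MC = 61, so Q = (181 − 61)/2.5 = 48.
The monopolist equates marginal revenue to marginal cost: 181 − 5Q = 61, so Q = 24. From demand, P = 121.
DWL is the triangle between Q = 24 and Q = 48: ½·(48 − 24)·(121 − 61) = 720.

DWL = 720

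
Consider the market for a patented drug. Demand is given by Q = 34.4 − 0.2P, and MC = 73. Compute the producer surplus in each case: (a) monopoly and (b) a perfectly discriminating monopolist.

Inverting demand: P = 172 − 5Q.
Monopoly sets MR = MC: 172 − 10Q = 73 ⇒ Q = 9.9, P = 172 − 5·9.9 = 122.5.
PS = (122.5 − 73)·9.9 = 490.05.
Under first-degree price discrimination the firm charges each unit its demand price and produces up to where P = MC, i.e. Q = 19.8. Consumer surplus is zero; producer surplus equals total surplus.
PS = ½·(172 − 73)·19.8 = 980.1.

Monopoly: PS = 490.05; Perfect PD: PS = 980.1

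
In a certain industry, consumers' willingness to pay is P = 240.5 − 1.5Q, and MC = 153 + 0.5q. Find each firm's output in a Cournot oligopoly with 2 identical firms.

q_i = 17.5

With 2 symmetric Cournot firms, each firm's FOC gives 240.5 − 4.5q = 153 + 0.5q, so q = 17.5, Q = 2·17.5 = 35, and P = 188.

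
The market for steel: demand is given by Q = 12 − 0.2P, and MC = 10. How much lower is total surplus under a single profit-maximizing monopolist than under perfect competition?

Total surplus falls by 62.5

Inverting demand: P = 60 − 5Q.
Competitive firms price at marginal cost: P = 10, giving Q = 10.
CS = ½·(60 − 10)·10 = 250; PS = (10 − 10)·10 = 0; TS = 250.
Monopoly sets MR = MC: 60 − 10Q = 10 ⇒ Q = 5, P = 60 − 5·5 = 35.
CS = ½·(60 − 35)·5 = 62.5; PS = (35 − 10)·5 = 125; TS = 187.5.
Change in total surplus: 187.5 − 250 = −62.5.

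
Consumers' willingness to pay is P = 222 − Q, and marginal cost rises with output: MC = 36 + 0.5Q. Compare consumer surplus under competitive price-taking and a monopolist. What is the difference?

Under competition P = MC: 222 − Q = 36 + 0.5Q ⇒ Q = 124, P = 98.
CS = ½·(222 − 98)·124 = 7688.
A monopolist chooses Q where MR = MC. MR = 222 − 2Q; setting this equal to 36 + 0.5Q gives Q = 74.4 and P = 147.6.
CS = ½·(222 − 147.6)·74.4 = 2767.68.
Change in consumer surplus: 2767.68 − 7688 = −4920.32.

CS falls by 4920.32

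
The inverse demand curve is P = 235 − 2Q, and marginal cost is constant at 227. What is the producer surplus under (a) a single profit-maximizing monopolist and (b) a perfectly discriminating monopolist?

Monopoly sets MR = MC: 235 − 4Q = 227 ⇒ Q = 2, P = 235 − 2·2 = 231.
PS = (231 − 227)·2 = 8.
Under first-degree price discrimination the firm charges each unit its demand price and produces up to where P = MC, i.e. Q = 4. Consumer surplus is zero; producer surplus equals total surplus.
PS = ½·(235 − 227)·4 = 16.

Monopoly: PS = 8; Perfect PD: PS = 16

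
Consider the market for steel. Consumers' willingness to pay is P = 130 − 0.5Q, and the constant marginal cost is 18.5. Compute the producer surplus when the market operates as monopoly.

A monopolist chooses Q where MR = MC. MR = 130 − Q; setting this equal to 18.5 gives Q = 111.5 and P = 74.25.
PS = (74.25 − 18.5)·111.5 = 6216.125.

PS = 6216.125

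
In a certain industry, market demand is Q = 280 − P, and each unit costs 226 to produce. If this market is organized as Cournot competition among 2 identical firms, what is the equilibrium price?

Inverting demand: P = 280 − Q.
In a 2-firm Cournot equilibrium, symmetry and the first-order condition give q = (280 − 226)/(3) = 18. So Q = 36 and P = 244.

P = 244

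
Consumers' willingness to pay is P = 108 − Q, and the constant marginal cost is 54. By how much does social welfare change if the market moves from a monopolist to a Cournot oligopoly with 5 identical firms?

The monopolist equates marginal revenue to marginal cost: 108 − 2Q = 54, so Q = 27. From demand, P = 81.
CS = ½·(108 − 81)·27 = 364.5; PS = (81 − 54)·27 = 729; TS = 1093.5.
Cournot with 5 identical firms: the symmetric best-response condition is 108 − 6q = 54. Each firm produces q = 9, total output Q = 45, price P = 63.
CS = ½·(108 − 63)·45 = 1012.5; PS = (63 − 54)·45 = 405; TS = 1417.5.
Change in social welfare: 1417.5 − 1093.5 = 324.

TS rises by 324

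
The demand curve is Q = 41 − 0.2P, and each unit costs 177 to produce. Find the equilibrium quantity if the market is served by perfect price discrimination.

Q = 5.6

Inverting demand: P = 205 − 5Q.
Under first-degree price discrimination the firm charges each unit its demand price and produces up to where P = MC, i.e. Q = 5.6. Consumer surplus is zero; producer surplus equals total surplus.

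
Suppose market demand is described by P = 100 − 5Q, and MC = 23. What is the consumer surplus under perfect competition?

CS = 592.9

Perfect competition: P = MC = 23, so 100 − 5Q = 23 and Q = 15.4.
CS = ½·(100 − 23)·15.4 = 592.9.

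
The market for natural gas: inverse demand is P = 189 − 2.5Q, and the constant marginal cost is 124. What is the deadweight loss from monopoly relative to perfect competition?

Perfect competition: P = MC = 124, so 189 − 2.5Q = 124 and Q = 26.
Monopoly sets MR = MC: 189 − 5Q = 124 ⇒ Q = 13, P = 189 − 2.5·13 = 156.5.
DWL is the triangle between Q = 13 and Q = 26: ½·(26 − 13)·(156.5 − 124) = 211.25.

DWL = 211.25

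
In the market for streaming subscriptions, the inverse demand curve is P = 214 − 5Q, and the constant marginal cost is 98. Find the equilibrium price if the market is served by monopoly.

P = 156

A monopolist chooses Q where MR = MC. MR = 214 − 10Q; setting this equal to 98 gives Q = 11.6 and P = 156.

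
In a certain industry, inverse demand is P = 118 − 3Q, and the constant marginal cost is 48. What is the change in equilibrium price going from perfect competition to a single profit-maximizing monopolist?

Competitive firms price at marginal cost: P = 48, giving Q = 70/3.
A monopolist chooses Q where MR = MC. MR = 118 − 6Q; setting this equal to 48 gives Q = 35/3 and P = 83.
Change in equilibrium price: 83 − 48 = 35.

P rises by 35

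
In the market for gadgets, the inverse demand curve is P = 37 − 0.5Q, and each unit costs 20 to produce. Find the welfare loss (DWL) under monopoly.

DWL = 72.25

Competitive firms price at marginal cost: P = 20, giving Q = 34.
The monopolist equates marginal revenue to marginal cost: 37 − Q = 20, so Q = 17. From demand, P = 28.5.
DWL is the triangle between Q = 17 and Q = 34: ½·(34 − 17)·(28.5 − 20) = 72.25.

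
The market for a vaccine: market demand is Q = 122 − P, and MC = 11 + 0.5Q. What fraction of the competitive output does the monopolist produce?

Inverting demand: P = 122 − Q.
A monopolist chooses Q where MR = MC. MR = 122 − 2Q; setting this equal to 11 + 0.5Q gives Q = 44.4 and P = 77.6.
Competitive equilibrium sets price equal to marginal cost: 122 − Q = 11 + 0.5Q, so Q = 74 and P = 48.
Ratio Q_m/Q_c = 44.4/74 = 0.6.

Q_m/Q_c = 0.6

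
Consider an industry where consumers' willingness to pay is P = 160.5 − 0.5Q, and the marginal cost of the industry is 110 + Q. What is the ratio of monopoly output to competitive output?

Q_m/Q_c = 0.75

Monopoly sets MR = MC: 160.5 − Q = 110 + Q ⇒ Q = 25.25, P = 160.5 − 0.5·25.25 = 147.875.
Under competition P = MC: 160.5 − 0.5Q = 110 + Q ⇒ Q = 101/3, P = 431/3.
Ratio Q_m/Q_c = 25.25/(101/3) = 0.75.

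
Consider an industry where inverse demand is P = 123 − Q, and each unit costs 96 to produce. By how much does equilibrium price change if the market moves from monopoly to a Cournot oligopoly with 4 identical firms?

P falls by 8.1

Monopoly sets MR = MC: 123 − 2Q = 96 ⇒ Q = 13.5, P = 123 − 13.5 = 109.5.
With 4 symmetric Cournot firms, each firm's FOC gives 123 − 5q = 96, so q = 5.4, Q = 4·5.4 = 21.6, and P = 101.4.
Change in equilibrium price: 101.4 − 109.5 = −8.1.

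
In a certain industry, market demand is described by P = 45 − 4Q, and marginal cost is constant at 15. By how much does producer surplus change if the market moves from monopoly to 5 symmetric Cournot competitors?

PS falls by 25

Monopoly sets MR = MC: 45 − 8Q = 15 ⇒ Q = 3.75, P = 45 − 4·3.75 = 30.
PS = (30 − 15)·3.75 = 56.25.
With 5 symmetric Cournot firms, each firm's FOC gives 45 − 24q = 15, so q = 1.25, Q = 5·1.25 = 6.25, and P = 20.
PS = (20 − 15)·6.25 = 31.25.
Change in producer surplus: 31.25 − 56.25 = −25.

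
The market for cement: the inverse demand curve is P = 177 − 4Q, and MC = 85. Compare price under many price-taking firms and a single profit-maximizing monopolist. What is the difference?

P rises by 46

Perfect competition: P = MC = 85, so 177 − 4Q = 85 and Q = 23.
A monopolist chooses Q where MR = MC. MR = 177 − 8Q; setting this equal to 85 gives Q = 11.5 and P = 131.
Change in price: 131 − 85 = 46.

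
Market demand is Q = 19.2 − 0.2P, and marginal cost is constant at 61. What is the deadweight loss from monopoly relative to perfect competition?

Inverting demand: P = 96 − 5Q.
Competitive firms price at marginal cost: P = 61, giving Q = 7.
The monopolist equates marginal revenue to marginal cost: 96 − 10Q = 61, so Q = 3.5. From demand, P = 78.5.
DWL is the triangle between Q = 3.5 and Q = 7: ½·(7 − 3.5)·(78.5 − 61) = 30.625.

DWL = 30.625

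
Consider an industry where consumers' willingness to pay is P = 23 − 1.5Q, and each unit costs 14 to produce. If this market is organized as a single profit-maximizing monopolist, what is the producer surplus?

PS = 13.5

A monopolist chooses Q where MR = MC. MR = 23 − 3Q; setting this equal to 14 gives Q = 3 and P = 18.5.
PS = (18.5 − 14)·3 = 13.5.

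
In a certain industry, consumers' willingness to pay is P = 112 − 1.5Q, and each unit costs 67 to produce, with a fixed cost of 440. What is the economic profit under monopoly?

Profit = −102.5

The monopolist equates marginal revenue to marginal cost: 112 − 3Q = 67, so Q = 15. From demand, P = 89.5.
Profit = (89.5 − 67)·15 − 440 = −102.5.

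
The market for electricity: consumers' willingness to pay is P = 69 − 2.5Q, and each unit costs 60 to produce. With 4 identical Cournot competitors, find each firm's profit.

π_i = 1.296

Cournot with 4 identical firms: the symmetric best-response condition is 69 − 12.5q = 60. Each firm produces q = 0.72, total output Q = 2.88, price P = 61.8.
Each firm's profit = (61.8 − 60)·0.72 = 1.296.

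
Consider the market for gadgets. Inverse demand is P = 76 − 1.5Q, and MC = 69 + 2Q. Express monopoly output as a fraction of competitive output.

Monopoly sets MR = MC: 76 − 3Q = 69 + 2Q ⇒ Q = 1.4, P = 76 − 1.5·1.4 = 73.9.
Competitive equilibrium sets price equal to marginal cost: 76 − 1.5Q = 69 + 2Q, so Q = 2 and P = 73.
Ratio Q_m/Q_c = 1.4/2 = 0.7.

Q_m/Q_c = 0.7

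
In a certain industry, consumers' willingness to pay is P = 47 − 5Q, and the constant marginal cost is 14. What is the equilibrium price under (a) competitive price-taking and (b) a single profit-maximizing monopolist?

Under competition P = MC = 14, so Q = (47 − 14)/5 = 6.6.
A monopolist chooses Q where MR = MC. MR = 47 − 10Q; setting this equal to 14 gives Q = 3.3 and P = 30.5.

Competition: P = 14; Monopoly: P = 30.5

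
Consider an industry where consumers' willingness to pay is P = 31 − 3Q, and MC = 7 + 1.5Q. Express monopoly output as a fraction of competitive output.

Q_m/Q_c = 0.6

A monopolist chooses Q where MR = MC. MR = 31 − 6Q; setting this equal to 7 + 1.5Q gives Q = 3.2 and P = 21.4.
Under competition P = MC: 31 − 3Q = 7 + 1.5Q ⇒ Q = 16/3, P = 15.
Ratio Q_m/Q_c = 3.2/(16/3) = 0.6.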